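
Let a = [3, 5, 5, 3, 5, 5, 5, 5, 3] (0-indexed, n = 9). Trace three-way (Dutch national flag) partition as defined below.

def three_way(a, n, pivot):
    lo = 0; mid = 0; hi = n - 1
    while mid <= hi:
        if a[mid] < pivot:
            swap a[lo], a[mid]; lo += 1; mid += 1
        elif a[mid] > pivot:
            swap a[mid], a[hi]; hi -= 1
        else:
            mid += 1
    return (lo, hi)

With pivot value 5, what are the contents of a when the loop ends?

pivot = 5; lo=0, mid=0, hi=8
a[mid]=3<5: swap a[0],a[0]; lo=1,mid=1 → [3, 5, 5, 3, 5, 5, 5, 5, 3]
a[mid]=5=5: mid=2
a[mid]=5=5: mid=3
a[mid]=3<5: swap a[1],a[3]; lo=2,mid=4 → [3, 3, 5, 5, 5, 5, 5, 5, 3]
a[mid]=5=5: mid=5
a[mid]=5=5: mid=6
a[mid]=5=5: mid=7
a[mid]=5=5: mid=8
a[mid]=3<5: swap a[2],a[8]; lo=3,mid=9 → [3, 3, 3, 5, 5, 5, 5, 5, 5]
end: lo=3, hi=8; a = [3, 3, 3, 5, 5, 5, 5, 5, 5]

[3, 3, 3, 5, 5, 5, 5, 5, 5]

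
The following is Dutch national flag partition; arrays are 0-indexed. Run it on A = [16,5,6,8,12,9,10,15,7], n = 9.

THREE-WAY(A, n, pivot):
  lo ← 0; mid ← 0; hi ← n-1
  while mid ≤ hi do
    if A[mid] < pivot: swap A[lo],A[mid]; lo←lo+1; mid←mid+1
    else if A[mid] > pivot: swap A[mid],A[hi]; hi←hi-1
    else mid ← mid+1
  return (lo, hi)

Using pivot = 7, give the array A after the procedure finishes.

pivot = 7; lo=0, mid=0, hi=8
A[mid]=16>7: swap A[0],A[8]; hi=7 → [7,5,6,8,12,9,10,15,16]
A[mid]=7=7: mid=1
A[mid]=5<7: swap A[0],A[1]; lo=1,mid=2 → [5,7,6,8,12,9,10,15,16]
A[mid]=6<7: swap A[1],A[2]; lo=2,mid=3 → [5,6,7,8,12,9,10,15,16]
A[mid]=8>7: swap A[3],A[7]; hi=6 → [5,6,7,15,12,9,10,8,16]
A[mid]=15>7: swap A[3],A[6]; hi=5 → [5,6,7,10,12,9,15,8,16]
A[mid]=10>7: swap A[3],A[5]; hi=4 → [5,6,7,9,12,10,15,8,16]
A[mid]=9>7: swap A[3],A[4]; hi=3 → [5,6,7,12,9,10,15,8,16]
A[mid]=12>7: swap A[3],A[3]; hi=2 → [5,6,7,12,9,10,15,8,16]
end: lo=2, hi=2; A = [5,6,7,12,9,10,15,8,16]

[5,6,7,12,9,10,15,8,16]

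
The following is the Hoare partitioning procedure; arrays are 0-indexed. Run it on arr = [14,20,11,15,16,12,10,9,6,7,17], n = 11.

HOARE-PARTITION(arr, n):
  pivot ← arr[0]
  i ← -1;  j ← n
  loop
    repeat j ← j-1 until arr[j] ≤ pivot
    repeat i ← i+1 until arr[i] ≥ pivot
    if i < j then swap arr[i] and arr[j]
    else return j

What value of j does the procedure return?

pivot = arr[0] = 14; i = -1, j = 11
j→9 (arr[9]=7≤14), i→0 (arr[0]=14≥14); i<j, swap → [7,20,11,15,16,12,10,9,6,14,17]
j→8 (arr[8]=6≤14), i→1 (arr[1]=20≥14); i<j, swap → [7,6,11,15,16,12,10,9,20,14,17]
j→7 (arr[7]=9≤14), i→3 (arr[3]=15≥14); i<j, swap → [7,6,11,9,16,12,10,15,20,14,17]
j→6 (arr[6]=10≤14), i→4 (arr[4]=16≥14); i<j, swap → [7,6,11,9,10,12,16,15,20,14,17]
j→5, i→6; i≥j, return j=5. arr = [7,6,11,9,10,12,16,15,20,14,17]

5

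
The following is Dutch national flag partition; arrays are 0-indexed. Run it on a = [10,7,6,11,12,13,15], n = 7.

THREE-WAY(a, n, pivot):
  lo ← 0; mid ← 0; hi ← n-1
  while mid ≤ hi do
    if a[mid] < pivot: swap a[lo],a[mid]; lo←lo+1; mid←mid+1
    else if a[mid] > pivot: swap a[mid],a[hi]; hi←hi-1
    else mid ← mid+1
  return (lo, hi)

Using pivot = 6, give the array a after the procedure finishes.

[6,7,11,12,13,15,10]

pivot = 6; lo=0, mid=0, hi=6
a[mid]=10>6: swap a[0],a[6]; hi=5 → [15,7,6,11,12,13,10]
a[mid]=15>6: swap a[0],a[5]; hi=4 → [13,7,6,11,12,15,10]
a[mid]=13>6: swap a[0],a[4]; hi=3 → [12,7,6,11,13,15,10]
a[mid]=12>6: swap a[0],a[3]; hi=2 → [11,7,6,12,13,15,10]
a[mid]=11>6: swap a[0],a[2]; hi=1 → [6,7,11,12,13,15,10]
a[mid]=6=6: mid=1
a[mid]=7>6: swap a[1],a[1]; hi=0 → [6,7,11,12,13,15,10]
end: lo=0, hi=0; a = [6,7,11,12,13,15,10]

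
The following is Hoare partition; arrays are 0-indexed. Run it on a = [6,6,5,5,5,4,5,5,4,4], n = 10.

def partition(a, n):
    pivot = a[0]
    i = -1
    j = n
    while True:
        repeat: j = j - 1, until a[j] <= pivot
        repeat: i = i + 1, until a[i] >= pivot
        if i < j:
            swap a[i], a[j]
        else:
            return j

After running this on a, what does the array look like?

pivot=6
j stops at 9 (4), i stops at 0 (6); swap ⇒ [4,6,5,5,5,4,5,5,4,6]
j stops at 8 (4), i stops at 1 (6); swap ⇒ [4,4,5,5,5,4,5,5,6,6]
j stops at 7, i stops at 8; i≥j ⇒ return 7. a=[4,4,5,5,5,4,5,5,6,6]

[4,4,5,5,5,4,5,5,6,6]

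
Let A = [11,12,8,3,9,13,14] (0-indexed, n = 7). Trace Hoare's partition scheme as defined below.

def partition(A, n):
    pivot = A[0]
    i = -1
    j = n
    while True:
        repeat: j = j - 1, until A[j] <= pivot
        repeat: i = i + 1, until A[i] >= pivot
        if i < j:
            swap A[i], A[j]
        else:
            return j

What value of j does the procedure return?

2

pivot=11
j stops at 4 (9), i stops at 0 (11); swap ⇒ [9,12,8,3,11,13,14]
j stops at 3 (3), i stops at 1 (12); swap ⇒ [9,3,8,12,11,13,14]
j stops at 2, i stops at 3; i≥j ⇒ return 2. A=[9,3,8,12,11,13,14]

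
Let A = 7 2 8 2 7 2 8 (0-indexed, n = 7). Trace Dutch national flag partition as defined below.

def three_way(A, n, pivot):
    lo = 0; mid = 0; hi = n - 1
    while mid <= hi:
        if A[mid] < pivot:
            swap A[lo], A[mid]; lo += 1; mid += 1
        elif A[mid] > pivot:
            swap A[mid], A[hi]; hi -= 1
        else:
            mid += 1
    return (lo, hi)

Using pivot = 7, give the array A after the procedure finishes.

2 2 2 7 7 8 8

lo=0 mid=0 hi=6
7=7: mid=1
2<7: swap(0,1), lo=1 mid=2 ⇒ 2 7 8 2 7 2 8
8>7: swap(2,6), hi=5 ⇒ 2 7 8 2 7 2 8
8>7: swap(2,5), hi=4 ⇒ 2 7 2 2 7 8 8
2<7: swap(1,2), lo=2 mid=3 ⇒ 2 2 7 2 7 8 8
2<7: swap(2,3), lo=3 mid=4 ⇒ 2 2 2 7 7 8 8
7=7: mid=5
done. lo=3 hi=4; A=2 2 2 7 7 8 8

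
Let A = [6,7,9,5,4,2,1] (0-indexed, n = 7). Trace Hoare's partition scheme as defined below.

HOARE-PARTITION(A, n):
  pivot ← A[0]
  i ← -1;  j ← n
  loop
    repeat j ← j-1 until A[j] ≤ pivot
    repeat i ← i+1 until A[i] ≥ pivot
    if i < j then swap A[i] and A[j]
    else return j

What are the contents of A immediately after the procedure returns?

pivot=6
j stops at 6 (1), i stops at 0 (6); swap ⇒ [1,7,9,5,4,2,6]
j stops at 5 (2), i stops at 1 (7); swap ⇒ [1,2,9,5,4,7,6]
j stops at 4 (4), i stops at 2 (9); swap ⇒ [1,2,4,5,9,7,6]
j stops at 3, i stops at 4; i≥j ⇒ return 3. A=[1,2,4,5,9,7,6]

[1,2,4,5,9,7,6]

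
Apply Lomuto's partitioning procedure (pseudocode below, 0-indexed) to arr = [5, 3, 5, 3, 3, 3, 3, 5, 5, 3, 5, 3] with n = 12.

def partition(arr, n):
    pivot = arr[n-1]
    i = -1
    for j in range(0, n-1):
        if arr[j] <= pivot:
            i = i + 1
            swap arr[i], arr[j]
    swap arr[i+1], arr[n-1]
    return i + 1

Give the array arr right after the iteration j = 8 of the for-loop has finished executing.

[3, 3, 3, 3, 3, 5, 5, 5, 5, 3, 5, 3]

pivot = arr[11] = 3; i = -1
j=0: arr[0]=5 > 3 → no swap
j=1: arr[1]=3 ≤ 3 → i=0, swap arr[0],arr[1] → [3, 5, 5, 3, 3, 3, 3, 5, 5, 3, 5, 3]
j=2: arr[2]=5 > 3 → no swap
j=3: arr[3]=3 ≤ 3 → i=1, swap arr[1],arr[3] → [3, 3, 5, 5, 3, 3, 3, 5, 5, 3, 5, 3]
j=4: arr[4]=3 ≤ 3 → i=2, swap arr[2],arr[4] → [3, 3, 3, 5, 5, 3, 3, 5, 5, 3, 5, 3]
j=5: arr[5]=3 ≤ 3 → i=3, swap arr[3],arr[5] → [3, 3, 3, 3, 5, 5, 3, 5, 5, 3, 5, 3]
j=6: arr[6]=3 ≤ 3 → i=4, swap arr[4],arr[6] → [3, 3, 3, 3, 3, 5, 5, 5, 5, 3, 5, 3]
j=7: arr[7]=5 > 3 → no swap
j=8: arr[8]=5 > 3 → no swap
(after j=8) arr = [3, 3, 3, 3, 3, 5, 5, 5, 5, 3, 5, 3]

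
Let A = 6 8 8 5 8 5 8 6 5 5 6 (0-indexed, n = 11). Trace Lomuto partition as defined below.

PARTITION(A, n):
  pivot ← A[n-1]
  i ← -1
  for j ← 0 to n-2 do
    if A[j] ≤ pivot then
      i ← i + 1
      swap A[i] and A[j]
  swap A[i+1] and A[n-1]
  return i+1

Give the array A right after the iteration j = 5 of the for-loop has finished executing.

6 5 5 8 8 8 8 6 5 5 6

pivot=6, i=-1
j=0: 6≤6, i=0, swap(0,0) ⇒ 6 8 8 5 8 5 8 6 5 5 6
j=1: 8>6, skip
j=2: 8>6, skip
j=3: 5≤6, i=1, swap(1,3) ⇒ 6 5 8 8 8 5 8 6 5 5 6
j=4: 8>6, skip
j=5: 5≤6, i=2, swap(2,5) ⇒ 6 5 5 8 8 8 8 6 5 5 6
(after j=5) A = 6 5 5 8 8 8 8 6 5 5 6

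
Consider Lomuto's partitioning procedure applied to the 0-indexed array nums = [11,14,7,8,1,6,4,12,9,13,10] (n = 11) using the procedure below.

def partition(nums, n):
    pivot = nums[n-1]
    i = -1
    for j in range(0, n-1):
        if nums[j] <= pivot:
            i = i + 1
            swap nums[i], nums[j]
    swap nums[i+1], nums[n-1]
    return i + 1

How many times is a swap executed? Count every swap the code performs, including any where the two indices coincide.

7

pivot = nums[10] = 10; i = -1
j=0: nums[0]=11 > 10 → no swap
j=1: nums[1]=14 > 10 → no swap
j=2: nums[2]=7 ≤ 10 → i=0, swap nums[0],nums[2] → [7,14,11,8,1,6,4,12,9,13,10]
j=3: nums[3]=8 ≤ 10 → i=1, swap nums[1],nums[3] → [7,8,11,14,1,6,4,12,9,13,10]
j=4: nums[4]=1 ≤ 10 → i=2, swap nums[2],nums[4] → [7,8,1,14,11,6,4,12,9,13,10]
j=5: nums[5]=6 ≤ 10 → i=3, swap nums[3],nums[5] → [7,8,1,6,11,14,4,12,9,13,10]
j=6: nums[6]=4 ≤ 10 → i=4, swap nums[4],nums[6] → [7,8,1,6,4,14,11,12,9,13,10]
j=7: nums[7]=12 > 10 → no swap
j=8: nums[8]=9 ≤ 10 → i=5, swap nums[5],nums[8] → [7,8,1,6,4,9,11,12,14,13,10]
j=9: nums[9]=13 > 10 → no swap
final swap nums[6],nums[10] → [7,8,1,6,4,9,10,12,14,13,11]; return 6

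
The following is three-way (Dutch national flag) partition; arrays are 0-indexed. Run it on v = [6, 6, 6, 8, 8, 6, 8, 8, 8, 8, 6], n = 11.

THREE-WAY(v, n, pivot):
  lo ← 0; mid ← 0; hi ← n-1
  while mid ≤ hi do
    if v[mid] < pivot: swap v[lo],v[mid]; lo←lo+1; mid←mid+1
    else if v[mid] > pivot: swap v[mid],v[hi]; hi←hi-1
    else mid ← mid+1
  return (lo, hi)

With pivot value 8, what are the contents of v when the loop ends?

[6, 6, 6, 6, 6, 8, 8, 8, 8, 8, 8]

pivot = 8; lo=0, mid=0, hi=10
v[mid]=6<8: swap v[0],v[0]; lo=1,mid=1 → [6, 6, 6, 8, 8, 6, 8, 8, 8, 8, 6]
v[mid]=6<8: swap v[1],v[1]; lo=2,mid=2 → [6, 6, 6, 8, 8, 6, 8, 8, 8, 8, 6]
v[mid]=6<8: swap v[2],v[2]; lo=3,mid=3 → [6, 6, 6, 8, 8, 6, 8, 8, 8, 8, 6]
v[mid]=8=8: mid=4
v[mid]=8=8: mid=5
v[mid]=6<8: swap v[3],v[5]; lo=4,mid=6 → [6, 6, 6, 6, 8, 8, 8, 8, 8, 8, 6]
v[mid]=8=8: mid=7
v[mid]=8=8: mid=8
v[mid]=8=8: mid=9
v[mid]=8=8: mid=10
v[mid]=6<8: swap v[4],v[10]; lo=5,mid=11 → [6, 6, 6, 6, 6, 8, 8, 8, 8, 8, 8]
end: lo=5, hi=10; v = [6, 6, 6, 6, 6, 8, 8, 8, 8, 8, 8]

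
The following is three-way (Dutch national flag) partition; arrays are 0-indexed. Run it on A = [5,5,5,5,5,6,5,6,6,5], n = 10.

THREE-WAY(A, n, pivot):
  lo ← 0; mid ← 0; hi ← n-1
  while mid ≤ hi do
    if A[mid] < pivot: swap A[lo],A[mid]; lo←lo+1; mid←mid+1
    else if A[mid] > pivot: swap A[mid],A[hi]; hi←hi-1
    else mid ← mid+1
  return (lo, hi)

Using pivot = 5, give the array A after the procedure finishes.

lo=0 mid=0 hi=9
5=5: mid=1
5=5: mid=2
5=5: mid=3
5=5: mid=4
5=5: mid=5
6>5: swap(5,9), hi=8 ⇒ [5,5,5,5,5,5,5,6,6,6]
5=5: mid=6
5=5: mid=7
6>5: swap(7,8), hi=7 ⇒ [5,5,5,5,5,5,5,6,6,6]
6>5: swap(7,7), hi=6 ⇒ [5,5,5,5,5,5,5,6,6,6]
done. lo=0 hi=6; A=[5,5,5,5,5,5,5,6,6,6]

[5,5,5,5,5,5,5,6,6,6]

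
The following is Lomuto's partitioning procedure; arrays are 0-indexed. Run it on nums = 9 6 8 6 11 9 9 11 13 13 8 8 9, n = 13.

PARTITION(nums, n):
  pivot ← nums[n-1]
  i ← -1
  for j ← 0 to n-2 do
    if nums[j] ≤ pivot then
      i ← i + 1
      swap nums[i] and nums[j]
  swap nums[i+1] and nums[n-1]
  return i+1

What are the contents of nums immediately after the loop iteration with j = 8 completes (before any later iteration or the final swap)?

pivot=9, i=-1
j=0: 9≤9, i=0, swap(0,0) ⇒ 9 6 8 6 11 9 9 11 13 13 8 8 9
j=1: 6≤9, i=1, swap(1,1) ⇒ 9 6 8 6 11 9 9 11 13 13 8 8 9
j=2: 8≤9, i=2, swap(2,2) ⇒ 9 6 8 6 11 9 9 11 13 13 8 8 9
j=3: 6≤9, i=3, swap(3,3) ⇒ 9 6 8 6 11 9 9 11 13 13 8 8 9
j=4: 11>9, skip
j=5: 9≤9, i=4, swap(4,5) ⇒ 9 6 8 6 9 11 9 11 13 13 8 8 9
j=6: 9≤9, i=5, swap(5,6) ⇒ 9 6 8 6 9 9 11 11 13 13 8 8 9
j=7: 11>9, skip
j=8: 13>9, skip
(after j=8) nums = 9 6 8 6 9 9 11 11 13 13 8 8 9

9 6 8 6 9 9 11 11 13 13 8 8 9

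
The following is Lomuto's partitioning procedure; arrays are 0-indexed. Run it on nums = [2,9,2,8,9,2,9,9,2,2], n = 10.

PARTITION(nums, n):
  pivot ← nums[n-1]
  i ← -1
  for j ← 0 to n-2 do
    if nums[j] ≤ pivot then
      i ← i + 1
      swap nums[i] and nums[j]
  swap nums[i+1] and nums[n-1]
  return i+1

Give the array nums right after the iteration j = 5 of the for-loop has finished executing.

[2,2,2,8,9,9,9,9,2,2]

pivot=2, i=-1
j=0: 2≤2, i=0, swap(0,0) ⇒ [2,9,2,8,9,2,9,9,2,2]
j=1: 9>2, skip
j=2: 2≤2, i=1, swap(1,2) ⇒ [2,2,9,8,9,2,9,9,2,2]
j=3: 8>2, skip
j=4: 9>2, skip
j=5: 2≤2, i=2, swap(2,5) ⇒ [2,2,2,8,9,9,9,9,2,2]
(after j=5) nums = [2,2,2,8,9,9,9,9,2,2]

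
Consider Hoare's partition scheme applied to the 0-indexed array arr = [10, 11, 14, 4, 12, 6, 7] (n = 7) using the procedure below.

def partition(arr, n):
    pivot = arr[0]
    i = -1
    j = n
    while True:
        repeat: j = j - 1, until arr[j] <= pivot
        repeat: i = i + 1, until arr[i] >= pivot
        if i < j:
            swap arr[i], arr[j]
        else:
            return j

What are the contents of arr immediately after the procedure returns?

[7, 6, 4, 14, 12, 11, 10]

pivot = arr[0] = 10; i = -1, j = 7
j→6 (arr[6]=7≤10), i→0 (arr[0]=10≥10); i<j, swap → [7, 11, 14, 4, 12, 6, 10]
j→5 (arr[5]=6≤10), i→1 (arr[1]=11≥10); i<j, swap → [7, 6, 14, 4, 12, 11, 10]
j→3 (arr[3]=4≤10), i→2 (arr[2]=14≥10); i<j, swap → [7, 6, 4, 14, 12, 11, 10]
j→2, i→3; i≥j, return j=2. arr = [7, 6, 4, 14, 12, 11, 10]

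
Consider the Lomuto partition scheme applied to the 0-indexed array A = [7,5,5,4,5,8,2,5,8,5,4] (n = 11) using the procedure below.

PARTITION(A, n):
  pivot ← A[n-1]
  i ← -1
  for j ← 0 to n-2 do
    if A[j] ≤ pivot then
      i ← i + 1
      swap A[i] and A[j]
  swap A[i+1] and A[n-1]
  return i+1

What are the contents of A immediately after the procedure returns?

pivot = A[10] = 4; i = -1
j=0: A[0]=7 > 4 → no swap
j=1: A[1]=5 > 4 → no swap
j=2: A[2]=5 > 4 → no swap
j=3: A[3]=4 ≤ 4 → i=0, swap A[0],A[3] → [4,5,5,7,5,8,2,5,8,5,4]
j=4: A[4]=5 > 4 → no swap
j=5: A[5]=8 > 4 → no swap
j=6: A[6]=2 ≤ 4 → i=1, swap A[1],A[6] → [4,2,5,7,5,8,5,5,8,5,4]
j=7: A[7]=5 > 4 → no swap
j=8: A[8]=8 > 4 → no swap
j=9: A[9]=5 > 4 → no swap
final swap A[2],A[10] → [4,2,4,7,5,8,5,5,8,5,5]; return 2

[4,2,4,7,5,8,5,5,8,5,5]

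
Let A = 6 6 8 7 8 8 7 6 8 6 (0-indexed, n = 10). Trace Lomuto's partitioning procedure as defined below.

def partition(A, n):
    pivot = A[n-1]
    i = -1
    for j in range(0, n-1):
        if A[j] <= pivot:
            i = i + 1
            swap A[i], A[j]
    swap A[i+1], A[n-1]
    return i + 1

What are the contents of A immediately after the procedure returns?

6 6 6 6 8 8 7 8 8 7

pivot = A[9] = 6; i = -1
j=0: A[0]=6 ≤ 6 → i=0, swap A[0],A[0] (no change) → 6 6 8 7 8 8 7 6 8 6
j=1: A[1]=6 ≤ 6 → i=1, swap A[1],A[1] (no change) → 6 6 8 7 8 8 7 6 8 6
j=2: A[2]=8 > 6 → no swap
j=3: A[3]=7 > 6 → no swap
j=4: A[4]=8 > 6 → no swap
j=5: A[5]=8 > 6 → no swap
j=6: A[6]=7 > 6 → no swap
j=7: A[7]=6 ≤ 6 → i=2, swap A[2],A[7] → 6 6 6 7 8 8 7 8 8 6
j=8: A[8]=8 > 6 → no swap
final swap A[3],A[9] → 6 6 6 6 8 8 7 8 8 7; return 3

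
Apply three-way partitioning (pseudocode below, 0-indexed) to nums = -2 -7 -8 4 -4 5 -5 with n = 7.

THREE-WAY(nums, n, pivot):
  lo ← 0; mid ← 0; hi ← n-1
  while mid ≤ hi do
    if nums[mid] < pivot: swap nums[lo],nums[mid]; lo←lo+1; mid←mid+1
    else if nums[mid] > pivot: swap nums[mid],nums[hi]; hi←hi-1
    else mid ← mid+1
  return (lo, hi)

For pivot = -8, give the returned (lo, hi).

(0, 0)

lo=0 mid=0 hi=6
-2>-8: swap(0,6), hi=5 ⇒ -5 -7 -8 4 -4 5 -2
-5>-8: swap(0,5), hi=4 ⇒ 5 -7 -8 4 -4 -5 -2
5>-8: swap(0,4), hi=3 ⇒ -4 -7 -8 4 5 -5 -2
-4>-8: swap(0,3), hi=2 ⇒ 4 -7 -8 -4 5 -5 -2
4>-8: swap(0,2), hi=1 ⇒ -8 -7 4 -4 5 -5 -2
-8=-8: mid=1
-7>-8: swap(1,1), hi=0 ⇒ -8 -7 4 -4 5 -5 -2
done. lo=0 hi=0; nums=-8 -7 4 -4 5 -5 -2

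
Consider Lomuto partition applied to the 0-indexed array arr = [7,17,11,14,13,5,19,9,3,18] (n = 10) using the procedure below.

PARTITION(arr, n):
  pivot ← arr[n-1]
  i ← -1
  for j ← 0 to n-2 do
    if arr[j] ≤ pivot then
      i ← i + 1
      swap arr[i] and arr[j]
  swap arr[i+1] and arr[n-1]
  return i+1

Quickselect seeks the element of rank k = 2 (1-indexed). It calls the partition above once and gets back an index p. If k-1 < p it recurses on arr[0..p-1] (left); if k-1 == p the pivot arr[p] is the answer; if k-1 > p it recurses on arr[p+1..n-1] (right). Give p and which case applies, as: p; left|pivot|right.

8; left

pivot=18, i=-1
j=0: 7≤18, i=0, swap(0,0) ⇒ [7,17,11,14,13,5,19,9,3,18]
j=1: 17≤18, i=1, swap(1,1) ⇒ [7,17,11,14,13,5,19,9,3,18]
j=2: 11≤18, i=2, swap(2,2) ⇒ [7,17,11,14,13,5,19,9,3,18]
j=3: 14≤18, i=3, swap(3,3) ⇒ [7,17,11,14,13,5,19,9,3,18]
j=4: 13≤18, i=4, swap(4,4) ⇒ [7,17,11,14,13,5,19,9,3,18]
j=5: 5≤18, i=5, swap(5,5) ⇒ [7,17,11,14,13,5,19,9,3,18]
j=6: 19>18, skip
j=7: 9≤18, i=6, swap(6,7) ⇒ [7,17,11,14,13,5,9,19,3,18]
j=8: 3≤18, i=7, swap(7,8) ⇒ [7,17,11,14,13,5,9,3,19,18]
swap(8,9) ⇒ [7,17,11,14,13,5,9,3,18,19]; return 8
p = 8; k-1 = 1 < 8 ⇒ left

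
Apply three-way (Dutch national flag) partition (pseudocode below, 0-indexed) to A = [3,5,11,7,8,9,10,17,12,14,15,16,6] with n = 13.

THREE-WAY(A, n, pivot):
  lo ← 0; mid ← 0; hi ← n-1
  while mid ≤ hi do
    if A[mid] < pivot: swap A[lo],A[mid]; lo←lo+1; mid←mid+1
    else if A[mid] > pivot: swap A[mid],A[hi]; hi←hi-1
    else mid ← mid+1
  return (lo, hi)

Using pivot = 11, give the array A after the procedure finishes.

[3,5,7,8,9,10,6,11,14,15,16,12,17]

lo=0 mid=0 hi=12
3<11: swap(0,0), lo=1 mid=1 ⇒ [3,5,11,7,8,9,10,17,12,14,15,16,6]
5<11: swap(1,1), lo=2 mid=2 ⇒ [3,5,11,7,8,9,10,17,12,14,15,16,6]
11=11: mid=3
7<11: swap(2,3), lo=3 mid=4 ⇒ [3,5,7,11,8,9,10,17,12,14,15,16,6]
8<11: swap(3,4), lo=4 mid=5 ⇒ [3,5,7,8,11,9,10,17,12,14,15,16,6]
9<11: swap(4,5), lo=5 mid=6 ⇒ [3,5,7,8,9,11,10,17,12,14,15,16,6]
10<11: swap(5,6), lo=6 mid=7 ⇒ [3,5,7,8,9,10,11,17,12,14,15,16,6]
17>11: swap(7,12), hi=11 ⇒ [3,5,7,8,9,10,11,6,12,14,15,16,17]
6<11: swap(6,7), lo=7 mid=8 ⇒ [3,5,7,8,9,10,6,11,12,14,15,16,17]
12>11: swap(8,11), hi=10 ⇒ [3,5,7,8,9,10,6,11,16,14,15,12,17]
16>11: swap(8,10), hi=9 ⇒ [3,5,7,8,9,10,6,11,15,14,16,12,17]
15>11: swap(8,9), hi=8 ⇒ [3,5,7,8,9,10,6,11,14,15,16,12,17]
14>11: swap(8,8), hi=7 ⇒ [3,5,7,8,9,10,6,11,14,15,16,12,17]
done. lo=7 hi=7; A=[3,5,7,8,9,10,6,11,14,15,16,12,17]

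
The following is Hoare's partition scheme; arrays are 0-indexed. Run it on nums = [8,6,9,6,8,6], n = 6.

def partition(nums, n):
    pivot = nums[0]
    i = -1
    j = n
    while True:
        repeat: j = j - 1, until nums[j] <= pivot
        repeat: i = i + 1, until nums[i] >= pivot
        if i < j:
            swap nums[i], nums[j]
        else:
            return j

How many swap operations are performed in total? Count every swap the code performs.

pivot = nums[0] = 8; i = -1, j = 6
j→5 (nums[5]=6≤8), i→0 (nums[0]=8≥8); i<j, swap → [6,6,9,6,8,8]
j→4 (nums[4]=8≤8), i→2 (nums[2]=9≥8); i<j, swap → [6,6,8,6,9,8]
j→3, i→4; i≥j, return j=3. nums = [6,6,8,6,9,8]

2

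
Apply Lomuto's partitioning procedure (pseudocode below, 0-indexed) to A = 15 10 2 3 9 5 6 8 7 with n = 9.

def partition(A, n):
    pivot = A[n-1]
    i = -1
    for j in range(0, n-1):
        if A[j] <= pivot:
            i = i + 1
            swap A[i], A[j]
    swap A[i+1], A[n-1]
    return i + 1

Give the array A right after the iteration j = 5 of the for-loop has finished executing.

pivot=7, i=-1
j=0: 15>7, skip
j=1: 10>7, skip
j=2: 2≤7, i=0, swap(0,2) ⇒ 2 10 15 3 9 5 6 8 7
j=3: 3≤7, i=1, swap(1,3) ⇒ 2 3 15 10 9 5 6 8 7
j=4: 9>7, skip
j=5: 5≤7, i=2, swap(2,5) ⇒ 2 3 5 10 9 15 6 8 7
(after j=5) A = 2 3 5 10 9 15 6 8 7

2 3 5 10 9 15 6 8 7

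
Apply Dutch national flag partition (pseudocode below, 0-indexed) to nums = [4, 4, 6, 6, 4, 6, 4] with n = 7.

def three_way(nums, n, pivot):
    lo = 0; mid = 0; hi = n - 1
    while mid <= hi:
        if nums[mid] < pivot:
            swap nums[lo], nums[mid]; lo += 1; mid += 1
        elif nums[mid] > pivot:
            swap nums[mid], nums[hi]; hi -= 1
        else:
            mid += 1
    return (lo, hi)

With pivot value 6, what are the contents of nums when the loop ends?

lo=0 mid=0 hi=6
4<6: swap(0,0), lo=1 mid=1 ⇒ [4, 4, 6, 6, 4, 6, 4]
4<6: swap(1,1), lo=2 mid=2 ⇒ [4, 4, 6, 6, 4, 6, 4]
6=6: mid=3
6=6: mid=4
4<6: swap(2,4), lo=3 mid=5 ⇒ [4, 4, 4, 6, 6, 6, 4]
6=6: mid=6
4<6: swap(3,6), lo=4 mid=7 ⇒ [4, 4, 4, 4, 6, 6, 6]
done. lo=4 hi=6; nums=[4, 4, 4, 4, 6, 6, 6]

[4, 4, 4, 4, 6, 6, 6]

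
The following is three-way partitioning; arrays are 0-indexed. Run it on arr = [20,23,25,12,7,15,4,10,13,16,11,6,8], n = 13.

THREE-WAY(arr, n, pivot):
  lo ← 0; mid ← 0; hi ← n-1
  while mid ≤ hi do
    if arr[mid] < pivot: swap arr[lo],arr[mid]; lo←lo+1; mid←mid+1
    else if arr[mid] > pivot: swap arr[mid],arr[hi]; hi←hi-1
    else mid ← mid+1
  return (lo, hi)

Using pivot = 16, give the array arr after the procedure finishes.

[8,6,11,12,7,15,4,10,13,16,25,23,20]

pivot = 16; lo=0, mid=0, hi=12
arr[mid]=20>16: swap arr[0],arr[12]; hi=11 → [8,23,25,12,7,15,4,10,13,16,11,6,20]
arr[mid]=8<16: swap arr[0],arr[0]; lo=1,mid=1 → [8,23,25,12,7,15,4,10,13,16,11,6,20]
arr[mid]=23>16: swap arr[1],arr[11]; hi=10 → [8,6,25,12,7,15,4,10,13,16,11,23,20]
arr[mid]=6<16: swap arr[1],arr[1]; lo=2,mid=2 → [8,6,25,12,7,15,4,10,13,16,11,23,20]
arr[mid]=25>16: swap arr[2],arr[10]; hi=9 → [8,6,11,12,7,15,4,10,13,16,25,23,20]
arr[mid]=11<16: swap arr[2],arr[2]; lo=3,mid=3 → [8,6,11,12,7,15,4,10,13,16,25,23,20]
arr[mid]=12<16: swap arr[3],arr[3]; lo=4,mid=4 → [8,6,11,12,7,15,4,10,13,16,25,23,20]
arr[mid]=7<16: swap arr[4],arr[4]; lo=5,mid=5 → [8,6,11,12,7,15,4,10,13,16,25,23,20]
arr[mid]=15<16: swap arr[5],arr[5]; lo=6,mid=6 → [8,6,11,12,7,15,4,10,13,16,25,23,20]
arr[mid]=4<16: swap arr[6],arr[6]; lo=7,mid=7 → [8,6,11,12,7,15,4,10,13,16,25,23,20]
arr[mid]=10<16: swap arr[7],arr[7]; lo=8,mid=8 → [8,6,11,12,7,15,4,10,13,16,25,23,20]
arr[mid]=13<16: swap arr[8],arr[8]; lo=9,mid=9 → [8,6,11,12,7,15,4,10,13,16,25,23,20]
arr[mid]=16=16: mid=10
end: lo=9, hi=9; arr = [8,6,11,12,7,15,4,10,13,16,25,23,20]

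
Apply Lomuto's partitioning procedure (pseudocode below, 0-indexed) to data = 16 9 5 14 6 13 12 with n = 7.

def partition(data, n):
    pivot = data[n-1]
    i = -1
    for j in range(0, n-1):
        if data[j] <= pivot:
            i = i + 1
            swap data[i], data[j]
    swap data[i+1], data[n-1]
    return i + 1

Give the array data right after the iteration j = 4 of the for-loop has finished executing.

pivot = data[6] = 12; i = -1
j=0: data[0]=16 > 12 → no swap
j=1: data[1]=9 ≤ 12 → i=0, swap data[0],data[1] → 9 16 5 14 6 13 12
j=2: data[2]=5 ≤ 12 → i=1, swap data[1],data[2] → 9 5 16 14 6 13 12
j=3: data[3]=14 > 12 → no swap
j=4: data[4]=6 ≤ 12 → i=2, swap data[2],data[4] → 9 5 6 14 16 13 12
(after j=4) data = 9 5 6 14 16 13 12

9 5 6 14 16 13 12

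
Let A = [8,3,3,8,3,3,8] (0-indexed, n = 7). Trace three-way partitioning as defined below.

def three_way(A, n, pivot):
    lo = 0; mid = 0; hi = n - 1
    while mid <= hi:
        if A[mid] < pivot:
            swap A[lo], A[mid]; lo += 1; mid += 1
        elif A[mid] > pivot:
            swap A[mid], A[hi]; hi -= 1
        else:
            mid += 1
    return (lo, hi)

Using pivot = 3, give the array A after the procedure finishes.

pivot = 3; lo=0, mid=0, hi=6
A[mid]=8>3: swap A[0],A[6]; hi=5 → [8,3,3,8,3,3,8]
A[mid]=8>3: swap A[0],A[5]; hi=4 → [3,3,3,8,3,8,8]
A[mid]=3=3: mid=1
A[mid]=3=3: mid=2
A[mid]=3=3: mid=3
A[mid]=8>3: swap A[3],A[4]; hi=3 → [3,3,3,3,8,8,8]
A[mid]=3=3: mid=4
end: lo=0, hi=3; A = [3,3,3,3,8,8,8]

[3,3,3,3,8,8,8]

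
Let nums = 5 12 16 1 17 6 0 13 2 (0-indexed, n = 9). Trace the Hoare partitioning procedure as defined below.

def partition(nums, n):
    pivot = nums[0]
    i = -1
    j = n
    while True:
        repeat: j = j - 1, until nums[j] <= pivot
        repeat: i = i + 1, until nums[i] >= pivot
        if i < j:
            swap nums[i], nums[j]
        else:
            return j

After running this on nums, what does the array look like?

2 0 1 16 17 6 12 13 5

pivot = nums[0] = 5; i = -1, j = 9
j→8 (nums[8]=2≤5), i→0 (nums[0]=5≥5); i<j, swap → 2 12 16 1 17 6 0 13 5
j→6 (nums[6]=0≤5), i→1 (nums[1]=12≥5); i<j, swap → 2 0 16 1 17 6 12 13 5
j→3 (nums[3]=1≤5), i→2 (nums[2]=16≥5); i<j, swap → 2 0 1 16 17 6 12 13 5
j→2, i→3; i≥j, return j=2. nums = 2 0 1 16 17 6 12 13 5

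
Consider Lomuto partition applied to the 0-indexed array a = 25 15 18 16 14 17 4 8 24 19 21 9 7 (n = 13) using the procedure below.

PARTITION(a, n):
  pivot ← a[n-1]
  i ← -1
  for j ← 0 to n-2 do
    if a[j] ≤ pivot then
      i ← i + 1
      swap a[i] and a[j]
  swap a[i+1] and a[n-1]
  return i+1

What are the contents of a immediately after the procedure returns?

pivot = a[12] = 7; i = -1
j=0: a[0]=25 > 7 → no swap
j=1: a[1]=15 > 7 → no swap
j=2: a[2]=18 > 7 → no swap
j=3: a[3]=16 > 7 → no swap
j=4: a[4]=14 > 7 → no swap
j=5: a[5]=17 > 7 → no swap
j=6: a[6]=4 ≤ 7 → i=0, swap a[0],a[6] → 4 15 18 16 14 17 25 8 24 19 21 9 7
j=7: a[7]=8 > 7 → no swap
j=8: a[8]=24 > 7 → no swap
j=9: a[9]=19 > 7 → no swap
j=10: a[10]=21 > 7 → no swap
j=11: a[11]=9 > 7 → no swap
final swap a[1],a[12] → 4 7 18 16 14 17 25 8 24 19 21 9 15; return 1

4 7 18 16 14 17 25 8 24 19 21 9 15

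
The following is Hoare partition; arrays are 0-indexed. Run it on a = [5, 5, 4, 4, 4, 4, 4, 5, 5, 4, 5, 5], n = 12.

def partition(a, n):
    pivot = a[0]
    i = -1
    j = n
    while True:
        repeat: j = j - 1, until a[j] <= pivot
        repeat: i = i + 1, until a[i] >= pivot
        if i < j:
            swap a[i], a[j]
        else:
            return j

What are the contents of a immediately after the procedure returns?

pivot = a[0] = 5; i = -1, j = 12
j→11 (a[11]=5≤5), i→0 (a[0]=5≥5); i<j, swap → [5, 5, 4, 4, 4, 4, 4, 5, 5, 4, 5, 5]
j→10 (a[10]=5≤5), i→1 (a[1]=5≥5); i<j, swap → [5, 5, 4, 4, 4, 4, 4, 5, 5, 4, 5, 5]
j→9 (a[9]=4≤5), i→7 (a[7]=5≥5); i<j, swap → [5, 5, 4, 4, 4, 4, 4, 4, 5, 5, 5, 5]
j→8, i→8; i≥j, return j=8. a = [5, 5, 4, 4, 4, 4, 4, 4, 5, 5, 5, 5]

[5, 5, 4, 4, 4, 4, 4, 4, 5, 5, 5, 5]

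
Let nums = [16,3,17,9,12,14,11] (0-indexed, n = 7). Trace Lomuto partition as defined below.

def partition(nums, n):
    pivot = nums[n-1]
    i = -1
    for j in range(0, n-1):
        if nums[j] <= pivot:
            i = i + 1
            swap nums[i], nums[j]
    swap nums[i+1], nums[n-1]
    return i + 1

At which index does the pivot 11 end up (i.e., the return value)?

2

pivot=11, i=-1
j=0: 16>11, skip
j=1: 3≤11, i=0, swap(0,1) ⇒ [3,16,17,9,12,14,11]
j=2: 17>11, skip
j=3: 9≤11, i=1, swap(1,3) ⇒ [3,9,17,16,12,14,11]
j=4: 12>11, skip
j=5: 14>11, skip
swap(2,6) ⇒ [3,9,11,16,12,14,17]; return 2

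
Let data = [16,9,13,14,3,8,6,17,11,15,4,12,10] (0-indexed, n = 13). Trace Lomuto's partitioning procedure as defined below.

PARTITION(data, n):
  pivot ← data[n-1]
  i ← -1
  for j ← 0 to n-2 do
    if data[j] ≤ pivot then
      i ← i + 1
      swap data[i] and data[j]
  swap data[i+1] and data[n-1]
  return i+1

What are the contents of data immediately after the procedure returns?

[9,3,8,6,4,10,14,17,11,15,16,12,13]

pivot=10, i=-1
j=0: 16>10, skip
j=1: 9≤10, i=0, swap(0,1) ⇒ [9,16,13,14,3,8,6,17,11,15,4,12,10]
j=2: 13>10, skip
j=3: 14>10, skip
j=4: 3≤10, i=1, swap(1,4) ⇒ [9,3,13,14,16,8,6,17,11,15,4,12,10]
j=5: 8≤10, i=2, swap(2,5) ⇒ [9,3,8,14,16,13,6,17,11,15,4,12,10]
j=6: 6≤10, i=3, swap(3,6) ⇒ [9,3,8,6,16,13,14,17,11,15,4,12,10]
j=7: 17>10, skip
j=8: 11>10, skip
j=9: 15>10, skip
j=10: 4≤10, i=4, swap(4,10) ⇒ [9,3,8,6,4,13,14,17,11,15,16,12,10]
j=11: 12>10, skip
swap(5,12) ⇒ [9,3,8,6,4,10,14,17,11,15,16,12,13]; return 5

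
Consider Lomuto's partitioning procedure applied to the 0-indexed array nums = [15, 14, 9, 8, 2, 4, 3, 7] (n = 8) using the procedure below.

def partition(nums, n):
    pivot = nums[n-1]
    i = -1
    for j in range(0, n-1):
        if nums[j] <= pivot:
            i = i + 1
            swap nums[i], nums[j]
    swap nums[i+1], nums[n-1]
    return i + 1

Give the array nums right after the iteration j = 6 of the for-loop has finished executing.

pivot=7, i=-1
j=0: 15>7, skip
j=1: 14>7, skip
j=2: 9>7, skip
j=3: 8>7, skip
j=4: 2≤7, i=0, swap(0,4) ⇒ [2, 14, 9, 8, 15, 4, 3, 7]
j=5: 4≤7, i=1, swap(1,5) ⇒ [2, 4, 9, 8, 15, 14, 3, 7]
j=6: 3≤7, i=2, swap(2,6) ⇒ [2, 4, 3, 8, 15, 14, 9, 7]
(after j=6) nums = [2, 4, 3, 8, 15, 14, 9, 7]

[2, 4, 3, 8, 15, 14, 9, 7]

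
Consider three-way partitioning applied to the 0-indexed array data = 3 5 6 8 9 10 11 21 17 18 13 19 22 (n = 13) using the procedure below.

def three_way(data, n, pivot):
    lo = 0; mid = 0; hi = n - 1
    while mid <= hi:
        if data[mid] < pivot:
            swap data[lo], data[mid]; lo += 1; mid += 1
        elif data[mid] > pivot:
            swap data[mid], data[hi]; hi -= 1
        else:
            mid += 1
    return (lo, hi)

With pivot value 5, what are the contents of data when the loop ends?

3 5 8 9 10 11 21 17 18 13 19 22 6

lo=0 mid=0 hi=12
3<5: swap(0,0), lo=1 mid=1 ⇒ 3 5 6 8 9 10 11 21 17 18 13 19 22
5=5: mid=2
6>5: swap(2,12), hi=11 ⇒ 3 5 22 8 9 10 11 21 17 18 13 19 6
22>5: swap(2,11), hi=10 ⇒ 3 5 19 8 9 10 11 21 17 18 13 22 6
19>5: swap(2,10), hi=9 ⇒ 3 5 13 8 9 10 11 21 17 18 19 22 6
13>5: swap(2,9), hi=8 ⇒ 3 5 18 8 9 10 11 21 17 13 19 22 6
18>5: swap(2,8), hi=7 ⇒ 3 5 17 8 9 10 11 21 18 13 19 22 6
17>5: swap(2,7), hi=6 ⇒ 3 5 21 8 9 10 11 17 18 13 19 22 6
21>5: swap(2,6), hi=5 ⇒ 3 5 11 8 9 10 21 17 18 13 19 22 6
11>5: swap(2,5), hi=4 ⇒ 3 5 10 8 9 11 21 17 18 13 19 22 6
10>5: swap(2,4), hi=3 ⇒ 3 5 9 8 10 11 21 17 18 13 19 22 6
9>5: swap(2,3), hi=2 ⇒ 3 5 8 9 10 11 21 17 18 13 19 22 6
8>5: swap(2,2), hi=1 ⇒ 3 5 8 9 10 11 21 17 18 13 19 22 6
done. lo=1 hi=1; data=3 5 8 9 10 11 21 17 18 13 19 22 6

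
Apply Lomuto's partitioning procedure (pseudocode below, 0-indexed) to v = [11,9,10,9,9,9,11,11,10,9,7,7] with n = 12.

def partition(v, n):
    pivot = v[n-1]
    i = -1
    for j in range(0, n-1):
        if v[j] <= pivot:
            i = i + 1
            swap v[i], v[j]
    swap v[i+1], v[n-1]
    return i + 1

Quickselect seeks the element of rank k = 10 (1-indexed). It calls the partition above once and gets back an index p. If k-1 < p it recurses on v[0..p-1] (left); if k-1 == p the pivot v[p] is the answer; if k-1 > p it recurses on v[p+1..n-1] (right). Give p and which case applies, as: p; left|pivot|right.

1; right

pivot=7, i=-1
j=0: 11>7, skip
j=1: 9>7, skip
j=2: 10>7, skip
j=3: 9>7, skip
j=4: 9>7, skip
j=5: 9>7, skip
j=6: 11>7, skip
j=7: 11>7, skip
j=8: 10>7, skip
j=9: 9>7, skip
j=10: 7≤7, i=0, swap(0,10) ⇒ [7,9,10,9,9,9,11,11,10,9,11,7]
swap(1,11) ⇒ [7,7,10,9,9,9,11,11,10,9,11,9]; return 1
p = 1; k-1 = 9 > 1 ⇒ right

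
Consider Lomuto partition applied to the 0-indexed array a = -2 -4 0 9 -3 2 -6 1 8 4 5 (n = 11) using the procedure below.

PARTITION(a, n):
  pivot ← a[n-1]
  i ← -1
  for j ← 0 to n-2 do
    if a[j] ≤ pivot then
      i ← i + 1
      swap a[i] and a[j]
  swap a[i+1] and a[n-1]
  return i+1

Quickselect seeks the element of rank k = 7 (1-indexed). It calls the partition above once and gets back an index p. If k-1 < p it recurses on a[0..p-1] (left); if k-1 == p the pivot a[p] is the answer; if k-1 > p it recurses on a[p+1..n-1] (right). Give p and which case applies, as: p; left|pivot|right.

pivot = a[10] = 5; i = -1
j=0: a[0]=-2 ≤ 5 → i=0, swap a[0],a[0] (no change) → -2 -4 0 9 -3 2 -6 1 8 4 5
j=1: a[1]=-4 ≤ 5 → i=1, swap a[1],a[1] (no change) → -2 -4 0 9 -3 2 -6 1 8 4 5
j=2: a[2]=0 ≤ 5 → i=2, swap a[2],a[2] (no change) → -2 -4 0 9 -3 2 -6 1 8 4 5
j=3: a[3]=9 > 5 → no swap
j=4: a[4]=-3 ≤ 5 → i=3, swap a[3],a[4] → -2 -4 0 -3 9 2 -6 1 8 4 5
j=5: a[5]=2 ≤ 5 → i=4, swap a[4],a[5] → -2 -4 0 -3 2 9 -6 1 8 4 5
j=6: a[6]=-6 ≤ 5 → i=5, swap a[5],a[6] → -2 -4 0 -3 2 -6 9 1 8 4 5
j=7: a[7]=1 ≤ 5 → i=6, swap a[6],a[7] → -2 -4 0 -3 2 -6 1 9 8 4 5
j=8: a[8]=8 > 5 → no swap
j=9: a[9]=4 ≤ 5 → i=7, swap a[7],a[9] → -2 -4 0 -3 2 -6 1 4 8 9 5
final swap a[8],a[10] → -2 -4 0 -3 2 -6 1 4 5 9 8; return 8
p = 8; k-1 = 6 < 8 ⇒ left

8; left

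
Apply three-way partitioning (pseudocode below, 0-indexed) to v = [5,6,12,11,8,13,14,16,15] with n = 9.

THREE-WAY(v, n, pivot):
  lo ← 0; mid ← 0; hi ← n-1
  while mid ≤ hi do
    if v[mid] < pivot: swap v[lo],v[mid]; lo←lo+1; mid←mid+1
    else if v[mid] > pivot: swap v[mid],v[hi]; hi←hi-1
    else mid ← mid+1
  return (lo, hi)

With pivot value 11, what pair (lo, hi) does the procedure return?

lo=0 mid=0 hi=8
5<11: swap(0,0), lo=1 mid=1 ⇒ [5,6,12,11,8,13,14,16,15]
6<11: swap(1,1), lo=2 mid=2 ⇒ [5,6,12,11,8,13,14,16,15]
12>11: swap(2,8), hi=7 ⇒ [5,6,15,11,8,13,14,16,12]
15>11: swap(2,7), hi=6 ⇒ [5,6,16,11,8,13,14,15,12]
16>11: swap(2,6), hi=5 ⇒ [5,6,14,11,8,13,16,15,12]
14>11: swap(2,5), hi=4 ⇒ [5,6,13,11,8,14,16,15,12]
13>11: swap(2,4), hi=3 ⇒ [5,6,8,11,13,14,16,15,12]
8<11: swap(2,2), lo=3 mid=3 ⇒ [5,6,8,11,13,14,16,15,12]
11=11: mid=4
done. lo=3 hi=3; v=[5,6,8,11,13,14,16,15,12]

(3, 3)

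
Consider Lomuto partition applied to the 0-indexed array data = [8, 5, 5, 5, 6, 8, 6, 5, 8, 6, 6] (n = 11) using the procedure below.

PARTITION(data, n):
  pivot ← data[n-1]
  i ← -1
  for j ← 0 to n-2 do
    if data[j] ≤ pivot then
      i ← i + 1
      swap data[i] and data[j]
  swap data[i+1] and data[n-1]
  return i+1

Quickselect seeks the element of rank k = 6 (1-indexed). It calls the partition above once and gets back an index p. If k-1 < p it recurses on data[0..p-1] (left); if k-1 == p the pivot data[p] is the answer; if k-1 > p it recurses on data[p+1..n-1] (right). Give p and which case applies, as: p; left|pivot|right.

7; left

pivot = data[10] = 6; i = -1
j=0: data[0]=8 > 6 → no swap
j=1: data[1]=5 ≤ 6 → i=0, swap data[0],data[1] → [5, 8, 5, 5, 6, 8, 6, 5, 8, 6, 6]
j=2: data[2]=5 ≤ 6 → i=1, swap data[1],data[2] → [5, 5, 8, 5, 6, 8, 6, 5, 8, 6, 6]
j=3: data[3]=5 ≤ 6 → i=2, swap data[2],data[3] → [5, 5, 5, 8, 6, 8, 6, 5, 8, 6, 6]
j=4: data[4]=6 ≤ 6 → i=3, swap data[3],data[4] → [5, 5, 5, 6, 8, 8, 6, 5, 8, 6, 6]
j=5: data[5]=8 > 6 → no swap
j=6: data[6]=6 ≤ 6 → i=4, swap data[4],data[6] → [5, 5, 5, 6, 6, 8, 8, 5, 8, 6, 6]
j=7: data[7]=5 ≤ 6 → i=5, swap data[5],data[7] → [5, 5, 5, 6, 6, 5, 8, 8, 8, 6, 6]
j=8: data[8]=8 > 6 → no swap
j=9: data[9]=6 ≤ 6 → i=6, swap data[6],data[9] → [5, 5, 5, 6, 6, 5, 6, 8, 8, 8, 6]
final swap data[7],data[10] → [5, 5, 5, 6, 6, 5, 6, 6, 8, 8, 8]; return 7
p = 7; k-1 = 5 < 7 ⇒ left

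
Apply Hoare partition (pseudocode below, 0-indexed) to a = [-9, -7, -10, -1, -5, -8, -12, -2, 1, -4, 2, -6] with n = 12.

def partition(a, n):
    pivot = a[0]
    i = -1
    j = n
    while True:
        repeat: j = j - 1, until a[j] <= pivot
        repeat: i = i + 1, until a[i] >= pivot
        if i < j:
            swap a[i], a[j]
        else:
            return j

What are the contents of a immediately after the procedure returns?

pivot=-9
j stops at 6 (-12), i stops at 0 (-9); swap ⇒ [-12, -7, -10, -1, -5, -8, -9, -2, 1, -4, 2, -6]
j stops at 2 (-10), i stops at 1 (-7); swap ⇒ [-12, -10, -7, -1, -5, -8, -9, -2, 1, -4, 2, -6]
j stops at 1, i stops at 2; i≥j ⇒ return 1. a=[-12, -10, -7, -1, -5, -8, -9, -2, 1, -4, 2, -6]

[-12, -10, -7, -1, -5, -8, -9, -2, 1, -4, 2, -6]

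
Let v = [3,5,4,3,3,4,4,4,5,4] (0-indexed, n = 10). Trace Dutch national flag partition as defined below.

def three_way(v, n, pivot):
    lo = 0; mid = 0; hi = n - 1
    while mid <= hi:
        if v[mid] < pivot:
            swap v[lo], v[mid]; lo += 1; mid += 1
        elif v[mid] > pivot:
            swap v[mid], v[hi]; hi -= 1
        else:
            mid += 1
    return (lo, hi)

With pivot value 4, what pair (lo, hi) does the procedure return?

pivot = 4; lo=0, mid=0, hi=9
v[mid]=3<4: swap v[0],v[0]; lo=1,mid=1 → [3,5,4,3,3,4,4,4,5,4]
v[mid]=5>4: swap v[1],v[9]; hi=8 → [3,4,4,3,3,4,4,4,5,5]
v[mid]=4=4: mid=2
v[mid]=4=4: mid=3
v[mid]=3<4: swap v[1],v[3]; lo=2,mid=4 → [3,3,4,4,3,4,4,4,5,5]
v[mid]=3<4: swap v[2],v[4]; lo=3,mid=5 → [3,3,3,4,4,4,4,4,5,5]
v[mid]=4=4: mid=6
v[mid]=4=4: mid=7
v[mid]=4=4: mid=8
v[mid]=5>4: swap v[8],v[8]; hi=7 → [3,3,3,4,4,4,4,4,5,5]
end: lo=3, hi=7; v = [3,3,3,4,4,4,4,4,5,5]

(3, 7)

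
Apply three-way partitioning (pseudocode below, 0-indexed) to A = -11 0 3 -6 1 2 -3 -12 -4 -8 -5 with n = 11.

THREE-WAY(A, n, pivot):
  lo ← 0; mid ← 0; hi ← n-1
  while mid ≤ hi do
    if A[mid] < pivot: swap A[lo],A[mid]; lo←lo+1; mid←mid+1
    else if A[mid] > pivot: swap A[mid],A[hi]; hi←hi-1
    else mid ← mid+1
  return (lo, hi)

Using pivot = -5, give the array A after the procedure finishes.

-11 -8 -6 -12 -5 -3 2 -4 1 3 0

lo=0 mid=0 hi=10
-11<-5: swap(0,0), lo=1 mid=1 ⇒ -11 0 3 -6 1 2 -3 -12 -4 -8 -5
0>-5: swap(1,10), hi=9 ⇒ -11 -5 3 -6 1 2 -3 -12 -4 -8 0
-5=-5: mid=2
3>-5: swap(2,9), hi=8 ⇒ -11 -5 -8 -6 1 2 -3 -12 -4 3 0
-8<-5: swap(1,2), lo=2 mid=3 ⇒ -11 -8 -5 -6 1 2 -3 -12 -4 3 0
-6<-5: swap(2,3), lo=3 mid=4 ⇒ -11 -8 -6 -5 1 2 -3 -12 -4 3 0
1>-5: swap(4,8), hi=7 ⇒ -11 -8 -6 -5 -4 2 -3 -12 1 3 0
-4>-5: swap(4,7), hi=6 ⇒ -11 -8 -6 -5 -12 2 -3 -4 1 3 0
-12<-5: swap(3,4), lo=4 mid=5 ⇒ -11 -8 -6 -12 -5 2 -3 -4 1 3 0
2>-5: swap(5,6), hi=5 ⇒ -11 -8 -6 -12 -5 -3 2 -4 1 3 0
-3>-5: swap(5,5), hi=4 ⇒ -11 -8 -6 -12 -5 -3 2 -4 1 3 0
done. lo=4 hi=4; A=-11 -8 -6 -12 -5 -3 2 -4 1 3 0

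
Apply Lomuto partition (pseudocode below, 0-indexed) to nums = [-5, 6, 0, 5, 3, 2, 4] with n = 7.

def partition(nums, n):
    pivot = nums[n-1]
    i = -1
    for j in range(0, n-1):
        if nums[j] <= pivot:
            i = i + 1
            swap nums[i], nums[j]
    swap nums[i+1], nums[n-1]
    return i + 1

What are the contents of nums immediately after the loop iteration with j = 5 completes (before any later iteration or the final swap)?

[-5, 0, 3, 2, 6, 5, 4]

pivot = nums[6] = 4; i = -1
j=0: nums[0]=-5 ≤ 4 → i=0, swap nums[0],nums[0] (no change) → [-5, 6, 0, 5, 3, 2, 4]
j=1: nums[1]=6 > 4 → no swap
j=2: nums[2]=0 ≤ 4 → i=1, swap nums[1],nums[2] → [-5, 0, 6, 5, 3, 2, 4]
j=3: nums[3]=5 > 4 → no swap
j=4: nums[4]=3 ≤ 4 → i=2, swap nums[2],nums[4] → [-5, 0, 3, 5, 6, 2, 4]
j=5: nums[5]=2 ≤ 4 → i=3, swap nums[3],nums[5] → [-5, 0, 3, 2, 6, 5, 4]
(after j=5) nums = [-5, 0, 3, 2, 6, 5, 4]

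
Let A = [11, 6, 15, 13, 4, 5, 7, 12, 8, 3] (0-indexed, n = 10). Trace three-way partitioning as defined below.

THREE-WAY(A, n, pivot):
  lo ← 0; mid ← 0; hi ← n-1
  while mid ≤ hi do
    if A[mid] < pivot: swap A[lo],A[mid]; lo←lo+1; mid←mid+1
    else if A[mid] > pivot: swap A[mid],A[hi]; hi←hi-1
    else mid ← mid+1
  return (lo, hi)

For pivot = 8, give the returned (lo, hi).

(5, 5)

lo=0 mid=0 hi=9
11>8: swap(0,9), hi=8 ⇒ [3, 6, 15, 13, 4, 5, 7, 12, 8, 11]
3<8: swap(0,0), lo=1 mid=1 ⇒ [3, 6, 15, 13, 4, 5, 7, 12, 8, 11]
6<8: swap(1,1), lo=2 mid=2 ⇒ [3, 6, 15, 13, 4, 5, 7, 12, 8, 11]
15>8: swap(2,8), hi=7 ⇒ [3, 6, 8, 13, 4, 5, 7, 12, 15, 11]
8=8: mid=3
13>8: swap(3,7), hi=6 ⇒ [3, 6, 8, 12, 4, 5, 7, 13, 15, 11]
12>8: swap(3,6), hi=5 ⇒ [3, 6, 8, 7, 4, 5, 12, 13, 15, 11]
7<8: swap(2,3), lo=3 mid=4 ⇒ [3, 6, 7, 8, 4, 5, 12, 13, 15, 11]
4<8: swap(3,4), lo=4 mid=5 ⇒ [3, 6, 7, 4, 8, 5, 12, 13, 15, 11]
5<8: swap(4,5), lo=5 mid=6 ⇒ [3, 6, 7, 4, 5, 8, 12, 13, 15, 11]
done. lo=5 hi=5; A=[3, 6, 7, 4, 5, 8, 12, 13, 15, 11]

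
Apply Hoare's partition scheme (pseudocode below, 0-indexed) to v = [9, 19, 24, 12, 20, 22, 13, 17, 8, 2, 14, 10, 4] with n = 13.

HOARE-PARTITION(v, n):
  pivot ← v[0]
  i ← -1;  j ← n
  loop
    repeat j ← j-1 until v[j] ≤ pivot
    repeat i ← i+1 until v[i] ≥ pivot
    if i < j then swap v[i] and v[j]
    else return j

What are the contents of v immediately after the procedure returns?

pivot = v[0] = 9; i = -1, j = 13
j→12 (v[12]=4≤9), i→0 (v[0]=9≥9); i<j, swap → [4, 19, 24, 12, 20, 22, 13, 17, 8, 2, 14, 10, 9]
j→9 (v[9]=2≤9), i→1 (v[1]=19≥9); i<j, swap → [4, 2, 24, 12, 20, 22, 13, 17, 8, 19, 14, 10, 9]
j→8 (v[8]=8≤9), i→2 (v[2]=24≥9); i<j, swap → [4, 2, 8, 12, 20, 22, 13, 17, 24, 19, 14, 10, 9]
j→2, i→3; i≥j, return j=2. v = [4, 2, 8, 12, 20, 22, 13, 17, 24, 19, 14, 10, 9]

[4, 2, 8, 12, 20, 22, 13, 17, 24, 19, 14, 10, 9]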